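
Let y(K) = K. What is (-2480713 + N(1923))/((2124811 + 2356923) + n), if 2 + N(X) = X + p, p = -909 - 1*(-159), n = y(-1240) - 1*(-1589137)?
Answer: -2479542/6069631 ≈ -0.40852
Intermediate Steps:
n = 1587897 (n = -1240 - 1*(-1589137) = -1240 + 1589137 = 1587897)
p = -750 (p = -909 + 159 = -750)
N(X) = -752 + X (N(X) = -2 + (X - 750) = -2 + (-750 + X) = -752 + X)
(-2480713 + N(1923))/((2124811 + 2356923) + n) = (-2480713 + (-752 + 1923))/((2124811 + 2356923) + 1587897) = (-2480713 + 1171)/(4481734 + 1587897) = -2479542/6069631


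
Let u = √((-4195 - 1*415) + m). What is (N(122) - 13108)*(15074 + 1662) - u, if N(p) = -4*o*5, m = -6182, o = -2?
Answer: -218706048 - 2*I*√2698 ≈ -2.1871e+8 - 103.88*I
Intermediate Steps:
N(p) = 40 (N(p) = -4*(-2)*5 = 8*5 = 40)
u = 2*I*√2698 (u = √((-4195 - 1*415) - 6182) = √((-4195 - 415) - 6182) = √(-4610 - 6182) = √(-10792) = 2*I*√2698 ≈ 103.88*I)
(N(122) - 13108)*(15074 + 1662) - u = (40 - 13108)*(15074 + 1662) - 2*I*√2698 = -13068*16736 - 2*I*√2698 = -218706048 - 2*I*√2698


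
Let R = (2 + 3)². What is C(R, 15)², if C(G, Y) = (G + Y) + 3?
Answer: 1849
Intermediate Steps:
R = 25 (R = 5² = 25)
C(G, Y) = 3 + G + Y
C(R, 15)² = (3 + 25 + 15)² = 43² = 1849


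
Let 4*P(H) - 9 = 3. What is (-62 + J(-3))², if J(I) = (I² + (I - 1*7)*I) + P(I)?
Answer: 400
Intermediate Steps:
P(H) = 3 (P(H) = 9/4 + (¼)*3 = 9/4 + ¾ = 3)
J(I) = 3 + I² + I*(-7 + I) (J(I) = (I² + (I - 1*7)*I) + 3 = (I² + (I - 7)*I) + 3 = (I² + (-7 + I)*I) + 3 = (I² + I*(-7 + I)) + 3 = 3 + I² + I*(-7 + I))
(-62 + J(-3))² = (-62 + (3 - 7*(-3) + 2*(-3)²))² = (-62 + (3 + 21 + 2*9))² = (-62 + (3 + 21 + 18))² = (-62 + 42)² = (-20)² = 400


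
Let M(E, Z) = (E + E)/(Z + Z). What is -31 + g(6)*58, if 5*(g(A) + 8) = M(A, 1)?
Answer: -2127/5 ≈ -425.40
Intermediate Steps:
M(E, Z) = E/Z (M(E, Z) = (2*E)/((2*Z)) = (2*E)*(1/(2*Z)) = E/Z)
g(A) = -8 + A/5 (g(A) = -8 + (A/1)/5 = -8 + (A*1)/5 = -8 + A/5)
-31 + g(6)*58 = -31 + (-8 + (⅕)*6)*58 = -31 + (-8 + 6/5)*58 = -31 - 34/5*58 = -31 - 1972/5 = -2127/5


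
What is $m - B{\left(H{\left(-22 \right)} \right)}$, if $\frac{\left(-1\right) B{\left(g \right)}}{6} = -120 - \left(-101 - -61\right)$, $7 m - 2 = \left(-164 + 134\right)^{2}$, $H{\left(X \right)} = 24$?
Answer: $- \frac{2458}{7} \approx -351.14$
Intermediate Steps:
$m = \frac{902}{7}$ ($m = \frac{2}{7} + \frac{\left(-164 + 134\right)^{2}}{7} = \frac{2}{7} + \frac{\left(-30\right)^{2}}{7} = \frac{2}{7} + \frac{1}{7} \cdot 900 = \frac{2}{7} + \frac{900}{7} = \frac{902}{7} \approx 128.86$)
$B{\left(g \right)} = 480$ ($B{\left(g \right)} = - 6 \left(-120 - \left(-101 - -61\right)\right) = - 6 \left(-120 - \left(-101 + 61\right)\right) = - 6 \left(-120 - -40\right) = - 6 \left(-120 + 40\right) = \left(-6\right) \left(-80\right) = 480$)
$m - B{\left(H{\left(-22 \right)} \right)} = \frac{902}{7} - 480 = - \frac{2458}{7}$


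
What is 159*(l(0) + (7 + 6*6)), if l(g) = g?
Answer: 6837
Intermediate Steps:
159*(l(0) + (7 + 6*6)) = 159*(0 + (7 + 6*6)) = 159*(0 + (7 + 36)) = 159*(0 + 43) = 159*43 = 6837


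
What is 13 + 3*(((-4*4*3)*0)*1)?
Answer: 13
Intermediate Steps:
13 + 3*(((-4*4*3)*0)*1) = 13 + 3*((-16*3*0)*1) = 13 + 3*(-48*0*1) = 13 + 3*(0*1) = 13 + 3*0 = 13 + 0 = 13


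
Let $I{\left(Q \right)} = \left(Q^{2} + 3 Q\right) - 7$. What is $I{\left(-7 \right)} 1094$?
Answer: $22974$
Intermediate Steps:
$I{\left(Q \right)} = -7 + Q^{2} + 3 Q$
$I{\left(-7 \right)} 1094 = \left(-7 + \left(-7\right)^{2} + 3 \left(-7\right)\right) 1094 = \left(-7 + 49 - 21\right) 1094 = 21 \cdot 1094 = 22974$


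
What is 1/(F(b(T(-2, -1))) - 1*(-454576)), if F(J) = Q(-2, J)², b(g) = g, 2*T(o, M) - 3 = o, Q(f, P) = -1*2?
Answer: 1/454580 ≈ 2.1998e-6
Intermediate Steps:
Q(f, P) = -2
T(o, M) = 3/2 + o/2
F(J) = 4 (F(J) = (-2)² = 4)
1/(F(b(T(-2, -1))) - 1*(-454576)) = 1/(4 - 1*(-454576)) = 1/(4 + 454576) = 1/454580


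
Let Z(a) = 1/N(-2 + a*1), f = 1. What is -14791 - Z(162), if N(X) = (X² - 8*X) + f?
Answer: -359731912/24321 ≈ -14791.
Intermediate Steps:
N(X) = 1 + X² - 8*X (N(X) = (X² - 8*X) + 1 = 1 + X² - 8*X)
Z(a) = 1/(17 + (-2 + a)² - 8*a) (Z(a) = 1/(1 + (-2 + a*1)² - 8*(-2 + a*1)) = 1/(1 + (-2 + a)² - 8*(-2 + a)) = 1/(1 + (-2 + a)² + (16 - 8*a)) = 1/(17 + (-2 + a)² - 8*a))
-14791 - Z(162) = -14791 - 1/(21 + 162² - 12*162) = -14791 - 1/(21 + 26244 - 1944) = -14791 - 1/24321 = -359731912/24321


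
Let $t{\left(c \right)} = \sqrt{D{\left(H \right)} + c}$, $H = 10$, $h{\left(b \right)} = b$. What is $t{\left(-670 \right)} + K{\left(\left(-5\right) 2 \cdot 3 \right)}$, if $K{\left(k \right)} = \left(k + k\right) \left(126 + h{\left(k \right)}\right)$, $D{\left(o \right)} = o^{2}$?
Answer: $-5760 + i \sqrt{570} \approx -5760.0 + 23.875 i$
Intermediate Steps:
$K{\left(k \right)} = 2 k \left(126 + k\right)$ ($K{\left(k \right)} = \left(k + k\right) \left(126 + k\right) = 2 k \left(126 + k\right)$)
$t{\left(c \right)} = \sqrt{100 + c}$ ($t{\left(c \right)} = \sqrt{10^{2} + c} = \sqrt{100 + c}$)
$t{\left(-670 \right)} + K{\left(\left(-5\right) 2 \cdot 3 \right)} = \sqrt{100 - 670} + 2 \left(-5\right) 2 \cdot 3 \left(126 + \left(-5\right) 2 \cdot 3\right) = \sqrt{-570} + 2 \left(\left(-10\right) 3\right) \left(126 - 30\right) = i \sqrt{570} + 2 \left(-30\right) \left(126 - 30\right) = i \sqrt{570} + 2 \left(-30\right) 96 = i \sqrt{570} - 5760 = -5760 + i \sqrt{570}$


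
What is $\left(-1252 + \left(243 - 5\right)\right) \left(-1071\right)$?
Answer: $1085994$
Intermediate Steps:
$\left(-1252 + \left(243 - 5\right)\right) \left(-1071\right) = \left(-1252 + 238\right) \left(-1071\right) = \left(-1014\right) \left(-1071\right) = 1085994$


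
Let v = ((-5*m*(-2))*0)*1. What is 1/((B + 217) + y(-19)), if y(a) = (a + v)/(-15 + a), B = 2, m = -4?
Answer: 34/7465 ≈ 0.0045546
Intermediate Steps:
v = 0 (v = ((-5*(-4)*(-2))*0)*1 = ((20*(-2))*0)*1 = -40*0*1 = 0*1 = 0)
y(a) = a/(-15 + a) (y(a) = (a + 0)/(-15 + a) = a/(-15 + a))
1/((B + 217) + y(-19)) = 1/((2 + 217) - 19/(-15 - 19)) = 1/(219 - 19/(-34)) = 1/(219 - 19*(-1/34)) = 1/(219 + 19/34) = 1/(7465/34) = 34/7465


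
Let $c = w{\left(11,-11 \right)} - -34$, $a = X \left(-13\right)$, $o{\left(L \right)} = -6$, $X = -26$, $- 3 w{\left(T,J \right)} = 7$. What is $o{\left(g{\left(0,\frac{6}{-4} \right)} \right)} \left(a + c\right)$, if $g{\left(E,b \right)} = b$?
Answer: $-2218$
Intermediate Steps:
$w{\left(T,J \right)} = - \frac{7}{3}$ ($w{\left(T,J \right)} = \left(- \frac{1}{3}\right) 7 = - \frac{7}{3}$)
$a = 338$ ($a = \left(-26\right) \left(-13\right) = 338$)
$c = \frac{95}{3}$ ($c = - \frac{7}{3} - -34 = - \frac{7}{3} + 34 = \frac{95}{3} \approx 31.667$)
$o{\left(g{\left(0,\frac{6}{-4} \right)} \right)} \left(a + c\right) = - 6 \left(338 + \frac{95}{3}\right) = \left(-6\right) \frac{1109}{3} = -2218$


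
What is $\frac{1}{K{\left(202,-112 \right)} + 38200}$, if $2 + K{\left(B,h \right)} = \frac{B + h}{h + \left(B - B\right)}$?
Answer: $\frac{56}{2139043} \approx 2.618 \cdot 10^{-5}$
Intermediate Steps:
$K{\left(B,h \right)} = -2 + \frac{B + h}{h}$ ($K{\left(B,h \right)} = -2 + \frac{B + h}{h + \left(B - B\right)} = -2 + \frac{B + h}{h + 0} = -2 + \frac{B + h}{h}$)
$\frac{1}{K{\left(202,-112 \right)} + 38200} = \frac{1}{\frac{202 - -112}{-112} + 38200} = \frac{1}{- \frac{202 + 112}{112} + 38200} = \frac{1}{\left(- \frac{1}{112}\right) 314 + 38200} = \frac{1}{- \frac{157}{56} + 38200} = \frac{1}{\frac{2139043}{56}} = \frac{56}{2139043}$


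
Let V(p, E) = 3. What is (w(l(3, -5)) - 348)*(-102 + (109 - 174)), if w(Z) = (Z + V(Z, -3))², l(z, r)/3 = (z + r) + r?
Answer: 4008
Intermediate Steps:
l(z, r) = 3*z + 6*r (l(z, r) = 3*((z + r) + r) = 3*((r + z) + r) = 3*(z + 2*r) = 3*z + 6*r)
w(Z) = (3 + Z)² (w(Z) = (Z + 3)² = (3 + Z)²)
(w(l(3, -5)) - 348)*(-102 + (109 - 174)) = ((3 + (3*3 + 6*(-5)))² - 348)*(-102 + (109 - 174)) = ((3 + (9 - 30))² - 348)*(-102 - 65) = ((3 - 21)² - 348)*(-167) = ((-18)² - 348)*(-167) = (324 - 348)*(-167) = -24*(-167) = 4008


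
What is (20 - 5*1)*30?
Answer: 450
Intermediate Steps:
(20 - 5*1)*30 = (20 - 5)*30 = 15*30 = 450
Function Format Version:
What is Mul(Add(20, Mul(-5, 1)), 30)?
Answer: 450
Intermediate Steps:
Mul(Add(20, Mul(-5, 1)), 30) = Mul(Add(20, -5), 30) = Mul(15, 30) = 450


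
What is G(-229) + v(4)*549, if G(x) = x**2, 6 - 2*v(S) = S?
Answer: 52990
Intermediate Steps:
v(S) = 3 - S/2
G(-229) + v(4)*549 = (-229)**2 + (3 - 1/2*4)*549 = 52441 + (3 - 2)*549 = 52441 + 1*549 = 52441 + 549 = 52990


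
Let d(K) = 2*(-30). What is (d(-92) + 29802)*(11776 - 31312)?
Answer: -581039712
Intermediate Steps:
d(K) = -60
(d(-92) + 29802)*(11776 - 31312) = (-60 + 29802)*(11776 - 31312) = 29742*(-19536) = -581039712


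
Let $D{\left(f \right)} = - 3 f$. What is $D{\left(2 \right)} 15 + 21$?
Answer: $-69$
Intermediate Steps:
$D{\left(2 \right)} 15 + 21 = \left(-3\right) 2 \cdot 15 + 21 = \left(-6\right) 15 + 21 = -90 + 21 = -69$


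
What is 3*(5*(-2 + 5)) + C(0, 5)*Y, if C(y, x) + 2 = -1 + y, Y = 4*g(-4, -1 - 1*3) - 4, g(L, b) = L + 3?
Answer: 69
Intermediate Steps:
g(L, b) = 3 + L
Y = -8 (Y = 4*(3 - 4) - 4 = 4*(-1) - 4 = -4 - 4 = -8)
C(y, x) = -3 + y (C(y, x) = -2 + (-1 + y) = -3 + y)
3*(5*(-2 + 5)) + C(0, 5)*Y = 3*(5*(-2 + 5)) + (-3 + 0)*(-8) = 3*(5*3) - 3*(-8) = 3*15 + 24 = 45 + 24 = 69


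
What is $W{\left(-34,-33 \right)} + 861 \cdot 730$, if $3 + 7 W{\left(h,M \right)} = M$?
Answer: $\frac{4399674}{7} \approx 6.2853 \cdot 10^{5}$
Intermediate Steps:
$W{\left(h,M \right)} = - \frac{3}{7} + \frac{M}{7}$
$W{\left(-34,-33 \right)} + 861 \cdot 730 = \left(- \frac{3}{7} + \frac{1}{7} \left(-33\right)\right) + 861 \cdot 730 = \left(- \frac{3}{7} - \frac{33}{7}\right) + 628530 = - \frac{36}{7} + 628530 = \frac{4399674}{7}$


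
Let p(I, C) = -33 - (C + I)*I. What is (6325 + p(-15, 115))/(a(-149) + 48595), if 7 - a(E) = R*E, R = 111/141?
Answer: 366224/2289807 ≈ 0.15994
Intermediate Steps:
R = 37/47 (R = 111*(1/141) = 37/47 ≈ 0.78723)
a(E) = 7 - 37*E/47
p(I, C) = -33 - I*(C + I)
(6325 + p(-15, 115))/(a(-149) + 48595) = (6325 + (-33 - 1*(-15)² - 1*115*(-15)))/((7 - 37/47*(-149)) + 48595) = (6325 + (-33 - 1*225 + 1725))/((7 + 5513/47) + 48595) = (6325 + (-33 - 225 + 1725))/(5842/47 + 48595) = (6325 + 1467)/(2289807/47) = 7792*(47/2289807) = 366224/2289807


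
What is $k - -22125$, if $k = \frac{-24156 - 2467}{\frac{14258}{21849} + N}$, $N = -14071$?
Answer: $\frac{6802316025552}{307423021} \approx 22127.0$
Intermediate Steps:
$k = \frac{581685927}{307423021}$ ($k = \frac{-24156 - 2467}{\frac{14258}{21849} - 14071} = - \frac{26623}{14258 \cdot \frac{1}{21849} - 14071} = - \frac{26623}{\frac{14258}{21849} - 14071} = - \frac{26623}{- \frac{307423021}{21849}} = \left(-26623\right) \left(- \frac{21849}{307423021}\right) = \frac{581685927}{307423021} \approx 1.8921$)
$k - -22125 = \frac{581685927}{307423021} - -22125 = \frac{581685927}{307423021} + 22125 = \frac{6802316025552}{307423021}$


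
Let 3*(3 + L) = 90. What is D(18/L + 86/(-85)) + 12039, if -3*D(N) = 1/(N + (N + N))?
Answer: 3178381/264 ≈ 12039.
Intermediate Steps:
L = 27 (L = -3 + (⅓)*90 = -3 + 30 = 27)
D(N) = -1/(9*N) (D(N) = -1/(3*(N + (N + N))) = -1/(3*(N + 2*N)) = -1/(3*N)/3 = -1/(9*N))
D(18/L + 86/(-85)) + 12039 = -1/(9*(18/27 + 86/(-85))) + 12039 = -1/(9*(18*(1/27) + 86*(-1/85))) + 12039 = -1/(9*(⅔ - 86/85)) + 12039 = -1/(9*(-88/255)) + 12039 = -⅑*(-255/88) + 12039 = 85/264 + 12039 = 3178381/264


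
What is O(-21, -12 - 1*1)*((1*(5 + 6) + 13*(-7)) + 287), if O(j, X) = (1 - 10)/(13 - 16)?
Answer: 621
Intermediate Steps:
O(j, X) = 3 (O(j, X) = -9/(-3) = -9*(-1/3) = 3)
O(-21, -12 - 1*1)*((1*(5 + 6) + 13*(-7)) + 287) = 3*((1*(5 + 6) + 13*(-7)) + 287) = 3*((1*11 - 91) + 287) = 3*((11 - 91) + 287) = 3*(-80 + 287) = 3*207 = 621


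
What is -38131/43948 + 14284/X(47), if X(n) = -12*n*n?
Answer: -409632445/291243396 ≈ -1.4065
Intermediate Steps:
X(n) = -12*n**2
-38131/43948 + 14284/X(47) = -38131/43948 + 14284/((-12*47**2)) = -38131*1/43948 + 14284/((-12*2209)) = -38131/43948 + 14284/(-26508) = -38131/43948 + 14284*(-1/26508) = -38131/43948 - 3571/6627 = -409632445/291243396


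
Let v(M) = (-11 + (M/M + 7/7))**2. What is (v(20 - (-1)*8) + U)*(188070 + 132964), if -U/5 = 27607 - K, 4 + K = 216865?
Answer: 303810846934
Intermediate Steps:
K = 216861 (K = -4 + 216865 = 216861)
U = 946270 (U = -5*(27607 - 1*216861) = -5*(27607 - 216861) = -5*(-189254) = 946270)
v(M) = 81 (v(M) = (-11 + (1 + 7*(1/7)))**2 = (-11 + (1 + 1))**2 = (-11 + 2)**2 = (-9)**2 = 81)
(v(20 - (-1)*8) + U)*(188070 + 132964) = (81 + 946270)*(188070 + 132964) = 946351*321034 = 303810846934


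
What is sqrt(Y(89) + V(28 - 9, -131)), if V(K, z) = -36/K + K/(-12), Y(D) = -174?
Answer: I*sqrt(2306505)/114 ≈ 13.322*I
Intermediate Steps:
V(K, z) = -36/K - K/12 (V(K, z) = -36/K + K*(-1/12) = -36/K - K/12)
sqrt(Y(89) + V(28 - 9, -131)) = sqrt(-174 + (-36/(28 - 9) - (28 - 9)/12)) = sqrt(-174 + (-36/19 - 1/12*19)) = sqrt(-174 + (-36*1/19 - 19/12)) = sqrt(-174 + (-36/19 - 19/12)) = sqrt(-174 - 793/228) = sqrt(-40465/228) = I*sqrt(2306505)/114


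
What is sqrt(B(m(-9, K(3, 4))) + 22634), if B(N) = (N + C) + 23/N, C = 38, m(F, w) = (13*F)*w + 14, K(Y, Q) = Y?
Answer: 2*sqrt(634138966)/337 ≈ 149.45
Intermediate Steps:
m(F, w) = 14 + 13*F*w (m(F, w) = 13*F*w + 14 = 14 + 13*F*w)
B(N) = 38 + N + 23/N (B(N) = (N + 38) + 23/N = (38 + N) + 23/N = 38 + N + 23/N)
sqrt(B(m(-9, K(3, 4))) + 22634) = sqrt((38 + (14 + 13*(-9)*3) + 23/(14 + 13*(-9)*3)) + 22634) = sqrt((38 + (14 - 351) + 23/(14 - 351)) + 22634) = sqrt((38 - 337 + 23/(-337)) + 22634) = sqrt((38 - 337 + 23*(-1/337)) + 22634) = sqrt((38 - 337 - 23/337) + 22634) = sqrt(-100786/337 + 22634) = sqrt(7526872/337) = 2*sqrt(634138966)/337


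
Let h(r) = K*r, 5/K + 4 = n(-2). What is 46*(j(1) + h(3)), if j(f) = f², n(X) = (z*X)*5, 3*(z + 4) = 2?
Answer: 3059/44 ≈ 69.523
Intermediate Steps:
z = -10/3 (z = -4 + (⅓)*2 = -4 + ⅔ = -10/3 ≈ -3.3333)
n(X) = -50*X/3 (n(X) = -10*X/3*5 = -50*X/3)
K = 15/88 (K = 5/(-4 - 50/3*(-2)) = 5/(-4 + 100/3) = 5/(88/3) = 5*(3/88) = 15/88 ≈ 0.17045)
h(r) = 15*r/88
46*(j(1) + h(3)) = 46*(1² + (15/88)*3) = 46*(1 + 45/88) = 46*(133/88) = 3059/44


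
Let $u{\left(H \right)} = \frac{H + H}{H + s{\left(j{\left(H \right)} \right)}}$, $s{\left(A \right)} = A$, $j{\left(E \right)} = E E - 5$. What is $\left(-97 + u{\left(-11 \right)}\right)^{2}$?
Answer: $\frac{104182849}{11025} \approx 9449.7$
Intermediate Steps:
$j{\left(E \right)} = -5 + E^{2}$ ($j{\left(E \right)} = E^{2} - 5 = -5 + E^{2}$)
$u{\left(H \right)} = \frac{2 H}{-5 + H + H^{2}}$ ($u{\left(H \right)} = \frac{H + H}{H + \left(-5 + H^{2}\right)} = \frac{2 H}{-5 + H + H^{2}}$)
$\left(-97 + u{\left(-11 \right)}\right)^{2} = \left(-97 + 2 \left(-11\right) \frac{1}{-5 - 11 + \left(-11\right)^{2}}\right)^{2} = \left(-97 + 2 \left(-11\right) \frac{1}{-5 - 11 + 121}\right)^{2} = \left(-97 + 2 \left(-11\right) \frac{1}{105}\right)^{2} = \left(-97 - \frac{22}{105}\right)^{2} = \left(- \frac{10207}{105}\right)^{2} = \frac{104182849}{11025}$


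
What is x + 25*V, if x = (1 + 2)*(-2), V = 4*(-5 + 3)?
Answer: -206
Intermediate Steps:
V = -8 (V = 4*(-2) = -8)
x = -6 (x = 3*(-2) = -6)
x + 25*V = -6 + 25*(-8) = -6 - 200 = -206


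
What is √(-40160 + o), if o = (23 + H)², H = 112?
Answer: I*√21935 ≈ 148.1*I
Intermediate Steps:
o = 18225 (o = (23 + 112)² = 135² = 18225)
√(-40160 + o) = √(-40160 + 18225) = √(-21935) = I*√21935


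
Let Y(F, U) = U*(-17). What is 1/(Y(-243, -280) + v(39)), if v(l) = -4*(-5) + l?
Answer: 1/4819 ≈ 0.00020751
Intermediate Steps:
Y(F, U) = -17*U
v(l) = 20 + l
1/(Y(-243, -280) + v(39)) = 1/(-17*(-280) + (20 + 39)) = 1/(4760 + 59) = 1/4819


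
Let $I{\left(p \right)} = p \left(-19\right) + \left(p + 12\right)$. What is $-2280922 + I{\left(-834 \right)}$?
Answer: $-2265898$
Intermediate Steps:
$I{\left(p \right)} = 12 - 18 p$ ($I{\left(p \right)} = - 19 p + \left(12 + p\right) = 12 - 18 p$)
$-2280922 + I{\left(-834 \right)} = -2280922 + \left(12 - -15012\right) = -2280922 + \left(12 + 15012\right) = -2280922 + 15024 = -2265898$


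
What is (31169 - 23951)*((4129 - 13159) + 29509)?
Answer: 147817422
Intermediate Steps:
(31169 - 23951)*((4129 - 13159) + 29509) = 7218*(-9030 + 29509) = 7218*20479 = 147817422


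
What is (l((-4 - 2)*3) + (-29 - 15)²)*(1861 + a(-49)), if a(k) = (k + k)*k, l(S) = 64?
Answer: 13326000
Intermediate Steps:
a(k) = 2*k² (a(k) = (2*k)*k = 2*k²)
(l((-4 - 2)*3) + (-29 - 15)²)*(1861 + a(-49)) = (64 + (-29 - 15)²)*(1861 + 2*(-49)²) = (64 + (-44)²)*(1861 + 2*2401) = (64 + 1936)*(1861 + 4802) = 2000*6663 = 13326000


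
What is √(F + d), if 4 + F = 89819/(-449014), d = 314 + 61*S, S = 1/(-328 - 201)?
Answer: √33028976712619570/10327322 ≈ 17.598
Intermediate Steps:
S = -1/529 (S = 1/(-529) = -1/529 ≈ -0.0018904)
d = 166045/529 (d = 314 + 61*(-1/529) = 314 - 61/529 = 166045/529 ≈ 313.88)
F = -1885875/449014 (F = -4 + 89819/(-449014) = -4 + 89819*(-1/449014) = -4 - 89819/449014 = -1885875/449014 ≈ -4.2000)
√(F + d) = √(-1885875/449014 + 166045/529) = √(73558901755/237528406) = √33028976712619570/10327322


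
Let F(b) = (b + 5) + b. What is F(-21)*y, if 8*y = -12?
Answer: 111/2 ≈ 55.500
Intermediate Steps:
F(b) = 5 + 2*b (F(b) = (5 + b) + b = 5 + 2*b)
y = -3/2 (y = (⅛)*(-12) = -3/2 ≈ -1.5000)
F(-21)*y = (5 + 2*(-21))*(-3/2) = (5 - 42)*(-3/2) = -37*(-3/2) = 111/2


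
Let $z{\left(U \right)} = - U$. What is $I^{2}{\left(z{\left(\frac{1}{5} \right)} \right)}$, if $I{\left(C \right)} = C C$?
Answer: $\frac{1}{625} \approx 0.0016$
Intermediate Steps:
$I{\left(C \right)} = C^{2}$
$I^{2}{\left(z{\left(\frac{1}{5} \right)} \right)} = \left(\left(- \frac{1}{5}\right)^{2}\right)^{2} = \left(\frac{1}{25}\right)^{2} = \frac{1}{625}$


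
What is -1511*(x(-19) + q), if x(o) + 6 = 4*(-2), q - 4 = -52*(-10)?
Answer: -770610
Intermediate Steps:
q = 524 (q = 4 - 52*(-10) = 4 + 520 = 524)
x(o) = -14 (x(o) = -6 + 4*(-2) = -6 - 8 = -14)
-1511*(x(-19) + q) = -1511*(-14 + 524) = -1511*510 = -770610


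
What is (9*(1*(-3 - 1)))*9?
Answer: -324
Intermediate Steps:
(9*(1*(-3 - 1)))*9 = (9*(1*(-4)))*9 = (9*(-4))*9 = -36*9 = -324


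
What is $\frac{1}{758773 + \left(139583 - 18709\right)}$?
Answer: $\frac{1}{879647} \approx 1.1368 \cdot 10^{-6}$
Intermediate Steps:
$\frac{1}{758773 + \left(139583 - 18709\right)} = \frac{1}{758773 + 120874} = \frac{1}{879647}$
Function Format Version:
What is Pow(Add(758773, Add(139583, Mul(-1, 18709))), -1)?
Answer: Rational(1, 879647) ≈ 1.1368e-6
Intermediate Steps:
Pow(Add(758773, Add(139583, Mul(-1, 18709))), -1) = Pow(Add(758773, Add(139583, -18709)), -1) = Pow(Add(758773, 120874), -1) = Pow(879647, -1) = Rational(1, 879647)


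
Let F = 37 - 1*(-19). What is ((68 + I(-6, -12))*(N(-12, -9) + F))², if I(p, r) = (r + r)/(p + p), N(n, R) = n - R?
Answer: 13764100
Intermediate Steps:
F = 56 (F = 37 + 19 = 56)
I(p, r) = r/p (I(p, r) = (2*r)/((2*p)) = (2*r)*(1/(2*p)) = r/p)
((68 + I(-6, -12))*(N(-12, -9) + F))² = ((68 - 12/(-6))*((-12 - 1*(-9)) + 56))² = ((68 - 12*(-⅙))*((-12 + 9) + 56))² = ((68 + 2)*(-3 + 56))² = (70*53)² = 3710² = 13764100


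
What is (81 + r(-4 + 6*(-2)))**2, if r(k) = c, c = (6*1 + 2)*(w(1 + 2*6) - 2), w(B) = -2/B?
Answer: 687241/169 ≈ 4066.5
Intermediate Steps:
c = -224/13 (c = (6*1 + 2)*(-2/(1 + 2*6) - 2) = (6 + 2)*(-2/(1 + 12) - 2) = 8*(-2/13 - 2) = 8*(-28/13) = -224/13 ≈ -17.231)
r(k) = -224/13
(81 + r(-4 + 6*(-2)))**2 = (81 - 224/13)**2 = (829/13)**2 = 687241/169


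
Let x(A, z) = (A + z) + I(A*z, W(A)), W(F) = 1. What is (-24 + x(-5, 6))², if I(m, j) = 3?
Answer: 400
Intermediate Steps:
x(A, z) = 3 + A + z (x(A, z) = (A + z) + 3 = 3 + A + z)
(-24 + x(-5, 6))² = (-24 + (3 - 5 + 6))² = (-24 + 4)² = (-20)² = 400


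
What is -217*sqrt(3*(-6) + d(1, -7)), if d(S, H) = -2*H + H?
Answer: -217*I*sqrt(11) ≈ -719.71*I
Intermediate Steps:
d(S, H) = -H
-217*sqrt(3*(-6) + d(1, -7)) = -217*sqrt(3*(-6) - 1*(-7)) = -217*sqrt(-18 + 7) = -217*I*sqrt(11)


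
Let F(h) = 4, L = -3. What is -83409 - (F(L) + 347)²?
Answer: -206610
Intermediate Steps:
-83409 - (F(L) + 347)² = -83409 - (4 + 347)² = -83409 - 1*351² = -83409 - 1*123201 = -83409 - 123201 = -206610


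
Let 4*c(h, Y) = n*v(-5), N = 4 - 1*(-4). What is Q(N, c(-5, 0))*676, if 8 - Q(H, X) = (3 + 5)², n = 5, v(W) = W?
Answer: -37856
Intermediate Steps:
N = 8 (N = 4 + 4 = 8)
c(h, Y) = -25/4 (c(h, Y) = (5*(-5))/4 = (¼)*(-25) = -25/4)
Q(H, X) = -56 (Q(H, X) = 8 - (3 + 5)² = 8 - 1*8² = 8 - 1*64 = 8 - 64 = -56)
Q(N, c(-5, 0))*676 = -56*676 = -37856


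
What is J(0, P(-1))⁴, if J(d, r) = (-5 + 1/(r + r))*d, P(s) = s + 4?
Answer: 0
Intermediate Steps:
P(s) = 4 + s
J(d, r) = d*(-5 + 1/(2*r)) (J(d, r) = (-5 + 1/(2*r))*d = d*(-5 + 1/(2*r)))
J(0, P(-1))⁴ = (-5*0 + (½)*0/(4 - 1))⁴ = (0 + (½)*0/3)⁴ = (0 + (½)*0*(⅓))⁴ = (0 + 0)⁴ = 0⁴ = 0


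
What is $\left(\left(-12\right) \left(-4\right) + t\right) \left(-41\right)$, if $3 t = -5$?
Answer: $- \frac{5699}{3} \approx -1899.7$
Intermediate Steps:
$t = - \frac{5}{3}$ ($t = \frac{1}{3} \left(-5\right) = - \frac{5}{3} \approx -1.6667$)
$\left(\left(-12\right) \left(-4\right) + t\right) \left(-41\right) = \left(\left(-12\right) \left(-4\right) - \frac{5}{3}\right) \left(-41\right) = \left(48 - \frac{5}{3}\right) \left(-41\right) = \frac{139}{3} \left(-41\right) = - \frac{5699}{3}$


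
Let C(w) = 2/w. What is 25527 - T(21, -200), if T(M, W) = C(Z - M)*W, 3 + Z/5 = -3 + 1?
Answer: 586921/23 ≈ 25518.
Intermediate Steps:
Z = -25 (Z = -15 + 5*(-3 + 1) = -15 + 5*(-2) = -15 - 10 = -25)
T(M, W) = 2*W/(-25 - M) (T(M, W) = (2/(-25 - M))*W = 2*W/(-25 - M))
25527 - T(21, -200) = 25527 - (-2)*(-200)/(25 + 21) = 25527 - (-2)*(-200)/46 = 25527 - 1*200/23 = 25527 - 200/23 = 586921/23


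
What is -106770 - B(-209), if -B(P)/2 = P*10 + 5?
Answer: -110940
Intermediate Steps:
B(P) = -10 - 20*P (B(P) = -2*(P*10 + 5) = -2*(10*P + 5) = -2*(5 + 10*P) = -10 - 20*P)
-106770 - B(-209) = -106770 - (-10 - 20*(-209)) = -106770 - (-10 + 4180) = -106770 - 1*4170 = -106770 - 4170 = -110940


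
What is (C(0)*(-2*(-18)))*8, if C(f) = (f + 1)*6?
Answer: 1728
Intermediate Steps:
C(f) = 6 + 6*f (C(f) = (1 + f)*6 = 6 + 6*f)
(C(0)*(-2*(-18)))*8 = ((6 + 6*0)*(-2*(-18)))*8 = ((6 + 0)*36)*8 = (6*36)*8 = 216*8 = 1728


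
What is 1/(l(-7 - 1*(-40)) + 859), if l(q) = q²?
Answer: 1/1948 ≈ 0.00051335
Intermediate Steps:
1/(l(-7 - 1*(-40)) + 859) = 1/((-7 - 1*(-40))² + 859) = 1/((-7 + 40)² + 859) = 1/(33² + 859) = 1/(1089 + 859) = 1/1948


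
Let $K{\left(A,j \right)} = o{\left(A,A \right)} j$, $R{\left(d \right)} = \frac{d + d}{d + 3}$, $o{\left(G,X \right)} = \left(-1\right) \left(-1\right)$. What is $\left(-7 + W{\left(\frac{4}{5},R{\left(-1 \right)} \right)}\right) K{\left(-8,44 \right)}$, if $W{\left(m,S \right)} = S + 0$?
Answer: $-352$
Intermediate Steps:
$o{\left(G,X \right)} = 1$
$R{\left(d \right)} = \frac{2 d}{3 + d}$
$K{\left(A,j \right)} = j$ ($K{\left(A,j \right)} = 1 j = j$)
$W{\left(m,S \right)} = S$
$\left(-7 + W{\left(\frac{4}{5},R{\left(-1 \right)} \right)}\right) K{\left(-8,44 \right)} = \left(-7 + 2 \left(-1\right) \frac{1}{3 - 1}\right) 44 = \left(-7 + 2 \left(-1\right) \frac{1}{2}\right) 44 = \left(-7 - 1\right) 44 = \left(-8\right) 44 = -352$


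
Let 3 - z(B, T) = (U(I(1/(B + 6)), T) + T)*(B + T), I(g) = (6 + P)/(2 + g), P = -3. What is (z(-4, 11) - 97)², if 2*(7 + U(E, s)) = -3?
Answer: 49729/4 ≈ 12432.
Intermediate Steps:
I(g) = 3/(2 + g) (I(g) = (6 - 3)/(2 + g) = 3/(2 + g))
U(E, s) = -17/2 (U(E, s) = -7 + (½)*(-3) = -7 - 3/2 = -17/2)
z(B, T) = 3 - (-17/2 + T)*(B + T)
(z(-4, 11) - 97)² = ((3 - 1*11² + (17/2)*(-4) + (17/2)*11 - 1*(-4)*11) - 97)² = ((3 - 1*121 - 34 + 187/2 + 44) - 97)² = ((3 - 121 - 34 + 187/2 + 44) - 97)² = (-29/2 - 97)² = (-223/2)² = 49729/4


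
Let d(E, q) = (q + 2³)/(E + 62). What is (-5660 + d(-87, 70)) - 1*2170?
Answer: -195828/25 ≈ -7833.1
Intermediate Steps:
d(E, q) = (8 + q)/(62 + E) (d(E, q) = (q + 8)/(62 + E) = (8 + q)/(62 + E))
(-5660 + d(-87, 70)) - 1*2170 = (-5660 + (8 + 70)/(62 - 87)) - 1*2170 = (-5660 + 78/(-25)) - 2170 = (-5660 - 1/25*78) - 2170 = (-5660 - 78/25) - 2170 = -141578/25 - 2170 = -195828/25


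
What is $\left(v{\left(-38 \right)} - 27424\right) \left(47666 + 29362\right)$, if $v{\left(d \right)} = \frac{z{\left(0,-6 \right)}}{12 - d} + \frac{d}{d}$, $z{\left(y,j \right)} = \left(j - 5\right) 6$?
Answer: $- \frac{52811013024}{25} \approx -2.1124 \cdot 10^{9}$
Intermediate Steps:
$z{\left(y,j \right)} = -30 + 6 j$ ($z{\left(y,j \right)} = \left(-5 + j\right) 6 = -30 + 6 j$)
$v{\left(d \right)} = 1 - \frac{66}{12 - d}$ ($v{\left(d \right)} = \frac{-30 + 6 \left(-6\right)}{12 - d} + \frac{d}{d} = \frac{-30 - 36}{12 - d} + 1 = - \frac{66}{12 - d} + 1 = 1 - \frac{66}{12 - d}$)
$\left(v{\left(-38 \right)} - 27424\right) \left(47666 + 29362\right) = \left(\frac{54 - 38}{-12 - 38} - 27424\right) \left(47666 + 29362\right) = \left(\frac{1}{-50} \cdot 16 - 27424\right) 77028 = \left(\left(- \frac{1}{50}\right) 16 - 27424\right) 77028 = \left(- \frac{8}{25} - 27424\right) 77028 = \left(- \frac{685608}{25}\right) 77028 = - \frac{52811013024}{25}$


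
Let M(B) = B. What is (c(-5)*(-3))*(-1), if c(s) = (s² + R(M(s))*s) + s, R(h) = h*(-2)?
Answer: -90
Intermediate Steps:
R(h) = -2*h
c(s) = s - s² (c(s) = (s² + (-2*s)*s) + s = (s² - 2*s²) + s = -s² + s = s - s²)
(c(-5)*(-3))*(-1) = (-5*(1 - 1*(-5))*(-3))*(-1) = (-5*(1 + 5)*(-3))*(-1) = (-5*6*(-3))*(-1) = -30*(-3)*(-1) = 90*(-1) = -90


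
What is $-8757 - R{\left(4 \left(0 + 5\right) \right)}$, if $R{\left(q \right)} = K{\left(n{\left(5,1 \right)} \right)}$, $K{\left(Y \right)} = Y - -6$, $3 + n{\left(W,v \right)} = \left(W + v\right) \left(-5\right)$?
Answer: $-8730$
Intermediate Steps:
$n{\left(W,v \right)} = -3 - 5 W - 5 v$ ($n{\left(W,v \right)} = -3 + \left(W + v\right) \left(-5\right) = -3 - \left(5 W + 5 v\right) = -3 - 5 W - 5 v$)
$K{\left(Y \right)} = 6 + Y$ ($K{\left(Y \right)} = Y + 6 = 6 + Y$)
$R{\left(q \right)} = -27$ ($R{\left(q \right)} = 6 - 33 = -27$)
$-8757 - R{\left(4 \left(0 + 5\right) \right)} = -8757 - -27 = -8757 + 27 = -8730$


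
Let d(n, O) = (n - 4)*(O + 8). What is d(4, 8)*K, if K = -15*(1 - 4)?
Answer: 0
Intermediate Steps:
d(n, O) = (-4 + n)*(8 + O)
K = 45 (K = -15*(-3) = 45)
d(4, 8)*K = (-32 - 4*8 + 8*4 + 8*4)*45 = (-32 - 32 + 32 + 32)*45 = 0*45 = 0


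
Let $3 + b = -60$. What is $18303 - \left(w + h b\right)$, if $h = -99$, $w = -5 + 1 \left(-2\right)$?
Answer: $12073$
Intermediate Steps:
$w = -7$ ($w = -5 - 2 = -7$)
$b = -63$ ($b = -3 - 60 = -63$)
$18303 - \left(w + h b\right) = 18303 - \left(-7 - -6237\right) = 18303 - \left(-7 + 6237\right) = 18303 - 6230 = 12073$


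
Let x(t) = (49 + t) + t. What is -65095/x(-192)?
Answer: 13019/67 ≈ 194.31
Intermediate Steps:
x(t) = 49 + 2*t
-65095/x(-192) = -65095/(49 + 2*(-192)) = -65095/(49 - 384) = -65095/(-335) = -65095*(-1/335) = 13019/67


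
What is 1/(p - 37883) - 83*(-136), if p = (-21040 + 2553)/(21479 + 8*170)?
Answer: 9766697298473/865228324 ≈ 11288.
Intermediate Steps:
p = -18487/22839 (p = -18487/(21479 + 1360) = -18487/22839 ≈ -0.80945)
1/(p - 37883) - 83*(-136) = 1/(-18487/22839 - 37883) - 83*(-136) = 1/(-865228324/22839) + 11288 = -22839/865228324 + 11288 = 9766697298473/865228324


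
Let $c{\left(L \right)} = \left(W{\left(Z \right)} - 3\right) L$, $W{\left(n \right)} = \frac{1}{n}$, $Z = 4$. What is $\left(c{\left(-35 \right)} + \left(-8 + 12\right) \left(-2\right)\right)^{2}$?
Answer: $\frac{124609}{16} \approx 7788.1$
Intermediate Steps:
$c{\left(L \right)} = - \frac{11 L}{4}$ ($c{\left(L \right)} = \left(\frac{1}{4} - 3\right) L = - \frac{11 L}{4}$)
$\left(c{\left(-35 \right)} + \left(-8 + 12\right) \left(-2\right)\right)^{2} = \left(\left(- \frac{11}{4}\right) \left(-35\right) + \left(-8 + 12\right) \left(-2\right)\right)^{2} = \left(\frac{385}{4} + 4 \left(-2\right)\right)^{2} = \left(\frac{385}{4} - 8\right)^{2} = \left(\frac{353}{4}\right)^{2} = \frac{124609}{16}$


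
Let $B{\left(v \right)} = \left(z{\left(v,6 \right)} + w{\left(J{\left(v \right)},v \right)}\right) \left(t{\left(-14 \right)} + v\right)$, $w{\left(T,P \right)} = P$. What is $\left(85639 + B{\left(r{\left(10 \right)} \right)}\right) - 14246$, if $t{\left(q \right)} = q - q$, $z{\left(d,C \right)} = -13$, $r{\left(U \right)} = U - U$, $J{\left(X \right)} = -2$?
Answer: $71393$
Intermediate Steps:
$r{\left(U \right)} = 0$
$t{\left(q \right)} = 0$
$B{\left(v \right)} = v \left(-13 + v\right)$ ($B{\left(v \right)} = \left(-13 + v\right) \left(0 + v\right) = \left(-13 + v\right) v = v \left(-13 + v\right)$)
$\left(85639 + B{\left(r{\left(10 \right)} \right)}\right) - 14246 = \left(85639 + 0 \left(-13 + 0\right)\right) - 14246 = \left(85639 + 0 \left(-13\right)\right) - 14246 = \left(85639 + 0\right) - 14246 = 85639 - 14246 = 71393$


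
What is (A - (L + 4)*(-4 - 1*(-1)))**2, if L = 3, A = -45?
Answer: 576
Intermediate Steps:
(A - (L + 4)*(-4 - 1*(-1)))**2 = (-45 - (3 + 4)*(-4 - 1*(-1)))**2 = (-45 - 7*(-4 + 1))**2 = (-45 - 7*(-3))**2 = (-45 - 1*(-21))**2 = (-45 + 21)**2 = (-24)**2 = 576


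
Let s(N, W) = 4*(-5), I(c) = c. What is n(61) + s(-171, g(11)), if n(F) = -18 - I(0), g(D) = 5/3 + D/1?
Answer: -38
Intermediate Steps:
g(D) = 5/3 + D (g(D) = 5*(⅓) + D*1 = 5/3 + D)
s(N, W) = -20
n(F) = -18 (n(F) = -18 - 1*0 = -18 + 0 = -18)
n(61) + s(-171, g(11)) = -18 - 20 = -38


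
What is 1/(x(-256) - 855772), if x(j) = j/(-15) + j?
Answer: -15/12840164 ≈ -1.1682e-6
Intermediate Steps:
x(j) = 14*j/15 (x(j) = j*(-1/15) + j = -j/15 + j = 14*j/15)
1/(x(-256) - 855772) = 1/((14/15)*(-256) - 855772) = 1/(-3584/15 - 855772) = 1/(-12840164/15) = -15/12840164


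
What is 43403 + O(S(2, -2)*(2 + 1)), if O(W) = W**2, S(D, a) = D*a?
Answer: 43547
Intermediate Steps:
43403 + O(S(2, -2)*(2 + 1)) = 43403 + ((2*(-2))*(2 + 1))**2 = 43403 + (-4*3)**2 = 43403 + (-12)**2 = 43403 + 144 = 43547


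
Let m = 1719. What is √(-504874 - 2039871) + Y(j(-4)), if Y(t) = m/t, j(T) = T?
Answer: -1719/4 + I*√2544745 ≈ -429.75 + 1595.2*I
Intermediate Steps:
Y(t) = 1719/t
√(-504874 - 2039871) + Y(j(-4)) = √(-504874 - 2039871) + 1719/(-4) = √(-2544745) + 1719*(-¼) = I*√2544745 - 1719/4 = -1719/4 + I*√2544745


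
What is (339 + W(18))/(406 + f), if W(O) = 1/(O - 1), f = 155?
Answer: 524/867 ≈ 0.60438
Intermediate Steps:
W(O) = 1/(-1 + O)
(339 + W(18))/(406 + f) = (339 + 1/(-1 + 18))/(406 + 155) = (339 + 1/17)/561 = (339 + 1/17)*(1/561) = (5764/17)*(1/561) = 524/867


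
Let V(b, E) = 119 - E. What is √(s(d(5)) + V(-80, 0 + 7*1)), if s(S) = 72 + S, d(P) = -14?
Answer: √170 ≈ 13.038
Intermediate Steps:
√(s(d(5)) + V(-80, 0 + 7*1)) = √((72 - 14) + (119 - (0 + 7*1))) = √(58 + (119 - (0 + 7))) = √(58 + (119 - 1*7)) = √(58 + (119 - 7)) = √(58 + 112) = √170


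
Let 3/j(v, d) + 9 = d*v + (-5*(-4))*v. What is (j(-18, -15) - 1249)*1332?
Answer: -18300792/11 ≈ -1.6637e+6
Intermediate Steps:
j(v, d) = 3/(-9 + 20*v + d*v) (j(v, d) = 3/(-9 + (d*v + (-5*(-4))*v)) = 3/(-9 + (d*v + 20*v)) = 3/(-9 + (20*v + d*v)) = 3/(-9 + 20*v + d*v))
(j(-18, -15) - 1249)*1332 = (3/(-9 + 20*(-18) - 15*(-18)) - 1249)*1332 = (3/(-9 - 360 + 270) - 1249)*1332 = (3/(-99) - 1249)*1332 = (3*(-1/99) - 1249)*1332 = (-1/33 - 1249)*1332 = -41218/33*1332 = -18300792/11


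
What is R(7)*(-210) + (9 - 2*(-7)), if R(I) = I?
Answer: -1447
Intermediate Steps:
R(7)*(-210) + (9 - 2*(-7)) = 7*(-210) + (9 - 2*(-7)) = -1470 + (9 + 14) = -1470 + 23 = -1447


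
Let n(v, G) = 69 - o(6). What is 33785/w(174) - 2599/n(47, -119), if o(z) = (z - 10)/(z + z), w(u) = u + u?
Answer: 37189/624 ≈ 59.598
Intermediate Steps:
w(u) = 2*u
o(z) = (-10 + z)/(2*z) (o(z) = (-10 + z)/((2*z)) = (-10 + z)*(1/(2*z)) = (-10 + z)/(2*z))
n(v, G) = 208/3 (n(v, G) = 69 - (-10 + 6)/(2*6) = 69 - (-4)/(2*6) = 69 - 1*(-1/3) = 69 + 1/3 = 208/3)
33785/w(174) - 2599/n(47, -119) = 33785/((2*174)) - 2599/208/3 = 33785/348 - 2599*3/208 = 33785*(1/348) - 7797/208 = 1165/12 - 7797/208 = 37189/624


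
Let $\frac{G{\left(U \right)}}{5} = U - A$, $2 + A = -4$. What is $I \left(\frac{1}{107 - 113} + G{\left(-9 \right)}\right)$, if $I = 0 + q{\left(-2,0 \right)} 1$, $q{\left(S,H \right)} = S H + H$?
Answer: $0$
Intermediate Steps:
$A = -6$ ($A = -2 - 4 = -6$)
$q{\left(S,H \right)} = H + H S$ ($q{\left(S,H \right)} = H S + H = H + H S$)
$G{\left(U \right)} = 30 + 5 U$ ($G{\left(U \right)} = 5 \left(U - -6\right) = 5 \left(U + 6\right) = 5 \left(6 + U\right) = 30 + 5 U$)
$I = 0$ ($I = 0 + 0 \left(1 - 2\right) 1 = 0 + 0 \left(-1\right) 1 = 0 + 0 \cdot 1 = 0 + 0 = 0$)
$I \left(\frac{1}{107 - 113} + G{\left(-9 \right)}\right) = 0 \left(\frac{1}{107 - 113} + \left(30 + 5 \left(-9\right)\right)\right) = 0 \left(\frac{1}{-6} + \left(30 - 45\right)\right) = 0 \left(- \frac{1}{6} - 15\right) = 0 \left(- \frac{91}{6}\right) = 0$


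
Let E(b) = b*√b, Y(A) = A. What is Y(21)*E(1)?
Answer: 21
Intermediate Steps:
E(b) = b^(3/2)
Y(21)*E(1) = 21*1^(3/2) = 21*1 = 21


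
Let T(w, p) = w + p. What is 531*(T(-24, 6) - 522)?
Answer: -286740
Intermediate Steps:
T(w, p) = p + w
531*(T(-24, 6) - 522) = 531*((6 - 24) - 522) = 531*(-18 - 522) = 531*(-540) = -286740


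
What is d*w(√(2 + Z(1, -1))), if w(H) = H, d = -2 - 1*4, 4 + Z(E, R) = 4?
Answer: -6*√2 ≈ -8.4853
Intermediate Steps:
Z(E, R) = 0 (Z(E, R) = -4 + 4 = 0)
d = -6 (d = -2 - 4 = -6)
d*w(√(2 + Z(1, -1))) = -6*√(2 + 0) = -6*√2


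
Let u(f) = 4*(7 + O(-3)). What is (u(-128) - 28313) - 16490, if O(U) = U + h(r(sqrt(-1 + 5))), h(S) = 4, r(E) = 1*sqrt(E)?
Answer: -44771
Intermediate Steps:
r(E) = sqrt(E)
O(U) = 4 + U (O(U) = U + 4 = 4 + U)
u(f) = 32 (u(f) = 4*(7 + (4 - 3)) = 4*(7 + 1) = 4*8 = 32)
(u(-128) - 28313) - 16490 = (32 - 28313) - 16490 = -28281 - 16490 = -44771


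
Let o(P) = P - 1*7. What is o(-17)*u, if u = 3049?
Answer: -73176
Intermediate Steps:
o(P) = -7 + P (o(P) = P - 7 = -7 + P)
o(-17)*u = (-7 - 17)*3049 = -24*3049 = -73176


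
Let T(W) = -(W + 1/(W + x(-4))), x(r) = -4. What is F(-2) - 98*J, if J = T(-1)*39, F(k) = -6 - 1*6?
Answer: -22992/5 ≈ -4598.4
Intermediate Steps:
F(k) = -12 (F(k) = -6 - 6 = -12)
T(W) = -W - 1/(-4 + W) (T(W) = -(W + 1/(W - 4)) = -(W + 1/(-4 + W)) = -W - 1/(-4 + W))
J = 234/5 (J = ((-1 - 1*(-1)² + 4*(-1))/(-4 - 1))*39 = ((-1 - 1*1 - 4)/(-5))*39 = -(-1 - 1 - 4)/5*39 = -⅕*(-6)*39 = (6/5)*39 = 234/5 ≈ 46.800)
F(-2) - 98*J = -12 - 98*234/5 = -12 - 22932/5 = -22992/5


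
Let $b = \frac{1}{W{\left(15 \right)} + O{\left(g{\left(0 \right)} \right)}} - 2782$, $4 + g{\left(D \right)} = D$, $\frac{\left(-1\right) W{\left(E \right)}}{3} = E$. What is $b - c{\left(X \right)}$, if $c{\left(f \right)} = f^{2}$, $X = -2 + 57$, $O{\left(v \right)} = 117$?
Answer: $- \frac{418103}{72} \approx -5807.0$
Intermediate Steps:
$W{\left(E \right)} = - 3 E$
$g{\left(D \right)} = -4 + D$
$X = 55$
$b = - \frac{200303}{72}$ ($b = \frac{1}{\left(-3\right) 15 + 117} - 2782 = \frac{1}{-45 + 117} - 2782 = \frac{1}{72} - 2782 = - \frac{200303}{72} \approx -2782.0$)
$b - c{\left(X \right)} = - \frac{200303}{72} - 55^{2} = - \frac{200303}{72} - 3025 = - \frac{418103}{72}$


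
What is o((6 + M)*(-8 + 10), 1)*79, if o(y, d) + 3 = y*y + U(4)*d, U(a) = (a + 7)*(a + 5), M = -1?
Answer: 15484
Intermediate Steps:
U(a) = (5 + a)*(7 + a) (U(a) = (7 + a)*(5 + a) = (5 + a)*(7 + a))
o(y, d) = -3 + y**2 + 99*d (o(y, d) = -3 + (y*y + (35 + 4**2 + 12*4)*d) = -3 + (y**2 + (35 + 16 + 48)*d) = -3 + (y**2 + 99*d) = -3 + y**2 + 99*d)
o((6 + M)*(-8 + 10), 1)*79 = (-3 + ((6 - 1)*(-8 + 10))**2 + 99*1)*79 = (-3 + (5*2)**2 + 99)*79 = (-3 + 10**2 + 99)*79 = (-3 + 100 + 99)*79 = 196*79 = 15484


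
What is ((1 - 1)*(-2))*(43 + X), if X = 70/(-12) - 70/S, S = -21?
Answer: 0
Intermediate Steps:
X = -5/2 (X = 70/(-12) - 70/(-21) = 70*(-1/12) - 70*(-1/21) = -35/6 + 10/3 = -5/2 ≈ -2.5000)
((1 - 1)*(-2))*(43 + X) = ((1 - 1)*(-2))*(43 - 5/2) = (0*(-2))*(81/2) = 0*(81/2) = 0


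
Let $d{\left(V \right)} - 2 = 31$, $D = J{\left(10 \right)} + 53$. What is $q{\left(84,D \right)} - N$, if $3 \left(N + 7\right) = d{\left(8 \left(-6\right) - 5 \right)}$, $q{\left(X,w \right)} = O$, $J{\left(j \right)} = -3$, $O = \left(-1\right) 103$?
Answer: $-107$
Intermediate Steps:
$O = -103$
$D = 50$ ($D = -3 + 53 = 50$)
$d{\left(V \right)} = 33$ ($d{\left(V \right)} = 2 + 31 = 33$)
$q{\left(X,w \right)} = -103$
$N = 4$ ($N = -7 + \frac{1}{3} \cdot 33 = -7 + 11 = 4$)
$q{\left(84,D \right)} - N = -103 - 4 = -107$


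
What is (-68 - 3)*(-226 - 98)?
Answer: 23004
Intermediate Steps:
(-68 - 3)*(-226 - 98) = -71*(-324) = 23004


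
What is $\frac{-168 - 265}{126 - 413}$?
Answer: $\frac{433}{287} \approx 1.5087$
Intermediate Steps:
$\frac{-168 - 265}{126 - 413} = - \frac{433}{-287} = \left(-433\right) \left(- \frac{1}{287}\right) = \frac{433}{287}$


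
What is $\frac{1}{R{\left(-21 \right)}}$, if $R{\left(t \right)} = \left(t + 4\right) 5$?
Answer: $- \frac{1}{85} \approx -0.011765$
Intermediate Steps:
$R{\left(t \right)} = 20 + 5 t$ ($R{\left(t \right)} = \left(4 + t\right) 5 = 20 + 5 t$)
$\frac{1}{R{\left(-21 \right)}} = \frac{1}{20 + 5 \left(-21\right)} = \frac{1}{20 - 105} = \frac{1}{-85} = - \frac{1}{85}$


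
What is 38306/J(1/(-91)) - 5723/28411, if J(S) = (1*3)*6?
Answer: 544104376/255699 ≈ 2127.9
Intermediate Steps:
J(S) = 18 (J(S) = 3*6 = 18)
38306/J(1/(-91)) - 5723/28411 = 38306/18 - 5723/28411 = 38306*(1/18) - 5723*1/28411 = 19153/9 - 5723/28411 = 544104376/255699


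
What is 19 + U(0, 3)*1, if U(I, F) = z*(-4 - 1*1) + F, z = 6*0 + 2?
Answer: 12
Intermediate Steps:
z = 2 (z = 0 + 2 = 2)
U(I, F) = -10 + F (U(I, F) = 2*(-4 - 1*1) + F = 2*(-4 - 1) + F = 2*(-5) + F = -10 + F)
19 + U(0, 3)*1 = 19 + (-10 + 3)*1 = 19 - 7*1 = 19 - 7 = 12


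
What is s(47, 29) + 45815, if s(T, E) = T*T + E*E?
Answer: 48865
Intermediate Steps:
s(T, E) = E² + T² (s(T, E) = T² + E² = E² + T²)
s(47, 29) + 45815 = (29² + 47²) + 45815 = (841 + 2209) + 45815 = 3050 + 45815 = 48865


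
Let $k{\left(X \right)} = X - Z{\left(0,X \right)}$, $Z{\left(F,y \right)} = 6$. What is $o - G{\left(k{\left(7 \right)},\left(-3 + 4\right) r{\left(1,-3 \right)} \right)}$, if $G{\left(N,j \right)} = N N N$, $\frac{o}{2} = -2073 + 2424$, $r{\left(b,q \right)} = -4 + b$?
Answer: $701$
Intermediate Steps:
$o = 702$ ($o = 2 \left(-2073 + 2424\right) = 2 \cdot 351 = 702$)
$k{\left(X \right)} = -6 + X$ ($k{\left(X \right)} = X - 6 = -6 + X$)
$G{\left(N,j \right)} = N^{3}$ ($G{\left(N,j \right)} = N^{2} N = N^{3}$)
$o - G{\left(k{\left(7 \right)},\left(-3 + 4\right) r{\left(1,-3 \right)} \right)} = 702 - \left(-6 + 7\right)^{3} = 702 - 1^{3} = 702 - 1 = 701$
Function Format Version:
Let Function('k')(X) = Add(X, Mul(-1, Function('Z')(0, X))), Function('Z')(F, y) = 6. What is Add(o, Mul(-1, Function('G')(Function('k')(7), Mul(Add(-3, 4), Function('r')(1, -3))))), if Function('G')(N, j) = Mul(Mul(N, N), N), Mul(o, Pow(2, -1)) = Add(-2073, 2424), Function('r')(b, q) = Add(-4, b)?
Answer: 701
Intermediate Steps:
o = 702 (o = Mul(2, Add(-2073, 2424)) = Mul(2, 351) = 702)
Function('k')(X) = Add(-6, X) (Function('k')(X) = Add(X, Mul(-1, 6)) = Add(X, -6) = Add(-6, X))
Function('G')(N, j) = Pow(N, 3) (Function('G')(N, j) = Mul(Pow(N, 2), N) = Pow(N, 3))
Add(o, Mul(-1, Function('G')(Function('k')(7), Mul(Add(-3, 4), Function('r')(1, -3))))) = Add(702, Mul(-1, Pow(Add(-6, 7), 3))) = Add(702, Mul(-1, Pow(1, 3))) = Add(702, Mul(-1, 1)) = Add(702, -1) = 701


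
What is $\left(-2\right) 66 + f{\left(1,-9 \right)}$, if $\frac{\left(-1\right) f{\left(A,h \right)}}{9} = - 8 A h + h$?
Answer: $-699$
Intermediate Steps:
$f{\left(A,h \right)} = - 9 h + 72 A h$ ($f{\left(A,h \right)} = - 9 \left(- 8 A h + h\right) = - 9 \left(h - 8 A h\right) = - 9 h + 72 A h$)
$\left(-2\right) 66 + f{\left(1,-9 \right)} = \left(-2\right) 66 + 9 \left(-9\right) \left(-1 + 8 \cdot 1\right) = -132 + 9 \left(-9\right) \left(-1 + 8\right) = -132 + 9 \left(-9\right) 7 = -132 - 567 = -699$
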